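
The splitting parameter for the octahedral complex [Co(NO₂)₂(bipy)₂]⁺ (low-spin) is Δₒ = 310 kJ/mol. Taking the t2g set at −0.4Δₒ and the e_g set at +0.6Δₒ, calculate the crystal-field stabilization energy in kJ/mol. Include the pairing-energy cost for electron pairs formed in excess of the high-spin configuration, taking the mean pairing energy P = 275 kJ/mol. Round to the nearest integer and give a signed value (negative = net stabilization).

Ligand charges: 2×(-1) from NO₂⁻ and 2×(+0) from bipy sum to -2; with overall charge +1, Co is +3.
Group 9 minus oxidation state +3 gives a d⁶ configuration for Co³⁺.
The d⁶ electrons fill as t2g^6 e_g^0.
The orbital stabilization is -2.4Δₒ = -2.4 × 310 = -744 kJ/mol.
Pairing penalty: 3 pairs vs 1 in the high-spin reference → 2 extra × P = 550 kJ/mol.
Overall CFSE = -744 + 550 = -194 kJ/mol.

-194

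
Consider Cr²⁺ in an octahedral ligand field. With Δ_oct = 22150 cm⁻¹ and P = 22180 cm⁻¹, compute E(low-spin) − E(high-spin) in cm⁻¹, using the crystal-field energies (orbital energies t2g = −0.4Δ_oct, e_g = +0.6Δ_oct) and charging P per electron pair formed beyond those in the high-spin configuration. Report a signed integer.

Cr sits in group 6; removing 2 electrons leaves Cr²⁺ with 6 − 2 = 4 d electrons.
In the high-spin limit (t2g^3 e_g^1) the orbital term is -0.6Δ_oct = -13290 cm⁻¹, with no excess pairing.
Low-spin: t2g^4 e_g^0, orbital CFSE = -1.6Δ_oct = -35440 cm⁻¹; plus 1 excess pair × P = +22180 cm⁻¹; total -13260 cm⁻¹.
E(LS) − E(HS) = -13260 − (-13290) = 30 cm⁻¹.

30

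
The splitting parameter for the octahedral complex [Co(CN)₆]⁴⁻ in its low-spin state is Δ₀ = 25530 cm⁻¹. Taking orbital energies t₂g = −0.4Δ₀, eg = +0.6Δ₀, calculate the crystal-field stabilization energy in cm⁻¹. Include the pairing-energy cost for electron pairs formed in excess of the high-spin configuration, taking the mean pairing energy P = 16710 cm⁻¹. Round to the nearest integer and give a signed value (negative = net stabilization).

Each CN⁻ contributes -1; 6 × (-1) = -6. With overall charge -4, Co is in the +2 oxidation state.
Co²⁺: group 9, so d-count = 9 − 2 = 7.
Configuration: t₂g⁶ eg¹.
CFSE(orbital) = 6×(-0.4Δ₀) + 1×(0.6Δ₀) = -1.8Δ₀; with Δ₀ = 25530 cm⁻¹ that is -45954 cm⁻¹.
High-spin d⁷ would be t₂g⁵ eg² with 2 pairs; low-spin has 3, so 1 excess pair costs +1P = +16710 cm⁻¹.
Combining: -45954 + 16710 = -29244 cm⁻¹.

-29244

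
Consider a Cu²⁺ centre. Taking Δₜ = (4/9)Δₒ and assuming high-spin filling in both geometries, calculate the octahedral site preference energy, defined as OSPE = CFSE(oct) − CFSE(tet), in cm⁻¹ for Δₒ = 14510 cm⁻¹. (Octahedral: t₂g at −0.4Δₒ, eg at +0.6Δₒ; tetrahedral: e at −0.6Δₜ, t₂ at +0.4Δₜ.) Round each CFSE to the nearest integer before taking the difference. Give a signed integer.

-6126

Cu²⁺: group 11, so d-count = 11 − 2 = 9.
In an octahedral site d⁹ (HS) is t2g^6 e_g^3, giving CFSE(oct) = -0.6Δₒ = -8706 cm⁻¹.
Tetrahedral e^4 t2^5 gives -0.4Δₜ = -0.4 × (4/9) × 14510 = -2580 cm⁻¹.
OSPE = CFSE(oct) − CFSE(tet) = -8706 − (-2580) = -6126 cm⁻¹.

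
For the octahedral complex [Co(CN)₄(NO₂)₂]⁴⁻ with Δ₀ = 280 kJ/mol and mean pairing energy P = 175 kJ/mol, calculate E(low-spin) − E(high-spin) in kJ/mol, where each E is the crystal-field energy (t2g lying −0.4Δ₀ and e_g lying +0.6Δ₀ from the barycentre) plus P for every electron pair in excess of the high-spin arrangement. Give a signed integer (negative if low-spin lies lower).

Ligand charges: 4×(-1) from CN⁻ and 2×(-1) from NO₂⁻ sum to -6; with overall charge -4, Co is +2.
Co is in group 9, so Co²⁺ is d⁷ (9 − 2 = 7).
In the high-spin limit (t2g^5 e_g^2) the orbital term is -0.8Δ₀ = -224 kJ/mol, with no excess pairing.
For low-spin the configuration is t2g^6 e_g^1: orbital energy -1.8 × 280 = -504 kJ/mol, and 1 additional pair relative to high-spin adds 175 kJ/mol, giving -329 kJ/mol.
The difference is -329 − (-224) = -105 kJ/mol, so low-spin lies lower.

-105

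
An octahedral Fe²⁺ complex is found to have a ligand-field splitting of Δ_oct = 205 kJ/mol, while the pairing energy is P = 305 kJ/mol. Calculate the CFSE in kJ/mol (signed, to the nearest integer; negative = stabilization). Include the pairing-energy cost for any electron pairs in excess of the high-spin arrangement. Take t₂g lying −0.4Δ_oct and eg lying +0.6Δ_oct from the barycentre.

-82

Fe is in group 8, so Fe²⁺ is d⁶ (8 − 2 = 6).
Since Δ_oct = 205 kJ/mol < P = 305 kJ/mol, the complex adopts the high-spin configuration.
Configuration: t₂g⁴ eg².
Orbital CFSE = -0.4Δ_oct = -0.4 × 205 = -82 kJ/mol.
High-spin has no excess pairs, so no pairing correction applies.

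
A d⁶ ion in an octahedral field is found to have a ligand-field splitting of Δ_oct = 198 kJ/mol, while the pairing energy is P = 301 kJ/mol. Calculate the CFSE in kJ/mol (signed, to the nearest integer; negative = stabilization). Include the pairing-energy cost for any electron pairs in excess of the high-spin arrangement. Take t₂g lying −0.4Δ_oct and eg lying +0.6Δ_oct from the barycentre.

-79

Here Δ_oct < P (198 < 301), so the high-spin state is favoured.
Configuration: t₂g⁴ eg².
Orbital CFSE = -0.4Δ_oct = -0.4 × 198 = -79 kJ/mol.
High-spin has no excess pairs, so no pairing correction applies.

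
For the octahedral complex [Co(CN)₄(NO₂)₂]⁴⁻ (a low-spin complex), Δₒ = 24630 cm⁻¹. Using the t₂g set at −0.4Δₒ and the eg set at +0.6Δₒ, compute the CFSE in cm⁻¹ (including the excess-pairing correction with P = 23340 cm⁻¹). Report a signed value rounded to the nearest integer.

-20994

Ligand charges: 4×(-1) from CN⁻ and 2×(-1) from NO₂⁻ sum to -6; with overall charge -4, Co is +2.
Co sits in group 9; removing 2 electrons leaves Co²⁺ with 9 − 2 = 7 d electrons.
Configuration: t₂g⁶ eg¹.
The orbital stabilization is -1.8Δₒ = -1.8 × 24630 = -44334 cm⁻¹.
Relative to high-spin t₂g⁵ eg² (2 paired), the low-spin configuration has 1 additional pair, contributing +1 × 23340 = +23340 cm⁻¹.
Overall CFSE = -44334 + 23340 = -20994 cm⁻¹.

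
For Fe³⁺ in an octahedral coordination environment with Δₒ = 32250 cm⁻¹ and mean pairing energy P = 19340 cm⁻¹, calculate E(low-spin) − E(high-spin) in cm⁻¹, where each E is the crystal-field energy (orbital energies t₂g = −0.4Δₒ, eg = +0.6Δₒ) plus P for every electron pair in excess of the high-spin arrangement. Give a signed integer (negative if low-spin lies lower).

-25820

Fe³⁺: group 8, so d-count = 8 − 3 = 5.
High-spin: t₂g³ eg², CFSE = 0.0Δₒ = 0 cm⁻¹.
Low-spin: t₂g⁵ eg⁰, orbital CFSE = -2.0Δₒ = -64500 cm⁻¹; plus 2 excess pairs × P = +38680 cm⁻¹; total -25820 cm⁻¹.
E(LS) − E(HS) = -25820 − (0) = -25820 cm⁻¹.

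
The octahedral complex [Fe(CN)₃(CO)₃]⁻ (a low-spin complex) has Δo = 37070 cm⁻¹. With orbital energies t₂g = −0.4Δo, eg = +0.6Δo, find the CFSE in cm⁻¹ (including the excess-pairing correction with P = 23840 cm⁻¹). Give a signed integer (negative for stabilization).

-41288

Ligand charges: 3×(-1) from CN⁻ and 3×(+0) from CO sum to -3; with overall charge -1, Fe is +2.
Fe is in group 8, so Fe²⁺ is d⁶ (8 − 2 = 6).
Configuration: t₂g⁶ eg⁰.
The orbital stabilization is -2.4Δo = -2.4 × 37070 = -88968 cm⁻¹.
Pairing penalty: 3 pairs vs 1 in the high-spin reference → 2 extra × P = 47680 cm⁻¹.
Combining: -88968 + 47680 = -41288 cm⁻¹.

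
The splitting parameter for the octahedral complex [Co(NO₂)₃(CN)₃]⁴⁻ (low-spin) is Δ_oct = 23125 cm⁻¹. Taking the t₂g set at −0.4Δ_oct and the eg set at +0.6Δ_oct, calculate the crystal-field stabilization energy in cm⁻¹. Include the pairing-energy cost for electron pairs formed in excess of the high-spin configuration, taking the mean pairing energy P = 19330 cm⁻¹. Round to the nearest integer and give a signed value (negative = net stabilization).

-22295

Ligand charges: 3×(-1) from NO₂⁻ and 3×(-1) from CN⁻ sum to -6; with overall charge -4, Co is +2.
Co sits in group 9; removing 2 electrons leaves Co²⁺ with 9 − 2 = 7 d electrons.
Configuration: t₂g⁶ eg¹.
CFSE(orbital) = 6×(-0.4Δ_oct) + 1×(0.6Δ_oct) = -1.8Δ_oct; with Δ_oct = 23125 cm⁻¹ that is -41625 cm⁻¹.
Pairing penalty: 3 pairs vs 2 in the high-spin reference → 1 extra × P = 19330 cm⁻¹.
Combining: -41625 + 19330 = -22295 cm⁻¹.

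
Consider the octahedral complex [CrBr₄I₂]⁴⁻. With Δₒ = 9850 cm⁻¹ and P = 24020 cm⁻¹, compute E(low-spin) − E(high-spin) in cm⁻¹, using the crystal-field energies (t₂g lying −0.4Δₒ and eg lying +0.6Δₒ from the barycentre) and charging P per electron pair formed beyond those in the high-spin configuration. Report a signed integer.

Ligand charges: 4×(-1) from Br⁻ and 2×(-1) from I⁻ sum to -6; with overall charge -4, Cr is +2.
Cr²⁺: group 6, so d-count = 6 − 2 = 4.
High-spin d⁴ fills as t₂g³ eg¹ with CFSE 3(−0.4) + 1(+0.6) = -0.6Δₒ = -5910 cm⁻¹.
Low-spin: t₂g⁴ eg⁰, orbital CFSE = -1.6Δₒ = -15760 cm⁻¹; plus 1 excess pair × P = +24020 cm⁻¹; total 8260 cm⁻¹.
E(LS) − E(HS) = 8260 − (-5910) = 14170 cm⁻¹.

14170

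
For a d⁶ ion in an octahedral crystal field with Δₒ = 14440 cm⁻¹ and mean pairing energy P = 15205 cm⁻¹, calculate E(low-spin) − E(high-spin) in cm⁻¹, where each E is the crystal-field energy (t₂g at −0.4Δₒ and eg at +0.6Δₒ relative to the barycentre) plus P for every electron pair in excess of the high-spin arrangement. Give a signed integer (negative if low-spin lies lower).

High-spin d⁶ fills as t₂g⁴ eg² with CFSE 4(−0.4) + 2(+0.6) = -0.4Δₒ = -5776 cm⁻¹.
Low-spin t₂g⁶ eg⁰ gives -2.4Δₒ = -34656 cm⁻¹, but forming 2 extra pairs costs 2P = 30410 cm⁻¹, so E(LS) = -34656 + 30410 = -4246 cm⁻¹.
Thus E(LS) − E(HS) = 1530 cm⁻¹.

1530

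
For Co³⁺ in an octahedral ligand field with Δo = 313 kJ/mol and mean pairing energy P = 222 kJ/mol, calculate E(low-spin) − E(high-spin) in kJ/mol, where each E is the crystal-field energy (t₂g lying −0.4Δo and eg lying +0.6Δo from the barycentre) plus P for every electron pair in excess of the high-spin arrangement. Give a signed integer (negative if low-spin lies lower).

Co is in group 9, so Co³⁺ is d⁶ (9 − 3 = 6).
High-spin: t₂g⁴ eg², CFSE = -0.4Δo = -125 kJ/mol.
Low-spin t₂g⁶ eg⁰ gives -2.4Δo = -751 kJ/mol, but forming 2 extra pairs costs 2P = 444 kJ/mol, so E(LS) = -751 + 444 = -307 kJ/mol.
E(LS) − E(HS) = -307 − (-125) = -182 kJ/mol.

-182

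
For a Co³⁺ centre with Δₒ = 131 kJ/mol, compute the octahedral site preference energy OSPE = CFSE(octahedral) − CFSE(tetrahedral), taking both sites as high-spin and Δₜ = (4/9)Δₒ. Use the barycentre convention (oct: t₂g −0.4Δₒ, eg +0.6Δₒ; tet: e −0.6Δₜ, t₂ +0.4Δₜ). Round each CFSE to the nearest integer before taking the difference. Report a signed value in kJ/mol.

-17

Co is in group 9, so Co³⁺ is d⁶ (9 − 3 = 6).
In an octahedral site d⁶ (HS) is t2g^4 e_g^2, giving CFSE(oct) = -0.4Δₒ = -52 kJ/mol.
Tetrahedral: e^3 t2^3, CFSE = 3(−0.6) + 3(+0.4) = -0.6Δₜ = -0.6 × (4/9) × 131 = -35 kJ/mol.
OSPE = CFSE(oct) − CFSE(tet) = -52 − (-35) = -17 kJ/mol.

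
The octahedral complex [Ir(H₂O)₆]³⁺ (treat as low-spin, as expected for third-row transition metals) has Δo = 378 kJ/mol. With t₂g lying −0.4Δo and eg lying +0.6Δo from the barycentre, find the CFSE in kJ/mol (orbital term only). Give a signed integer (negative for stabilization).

-907

H₂O is neutral, so the +3 overall charge sits on Ir: oxidation state +3.
Ir³⁺: group 9, so d-count = 9 − 3 = 6.
Configuration: t₂g⁶ eg⁰.
CFSE(orbital) = 6×(-0.4Δo) + 0×(0.6Δo) = -2.4Δo; with Δo = 378 kJ/mol that is -907 kJ/mol.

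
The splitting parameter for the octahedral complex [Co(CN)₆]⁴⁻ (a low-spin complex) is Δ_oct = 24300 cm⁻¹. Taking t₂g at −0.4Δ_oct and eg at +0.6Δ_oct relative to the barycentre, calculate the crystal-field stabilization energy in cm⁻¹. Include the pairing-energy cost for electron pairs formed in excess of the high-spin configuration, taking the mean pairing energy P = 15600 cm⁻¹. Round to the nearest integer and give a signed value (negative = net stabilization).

Each CN⁻ contributes -1; 6 × (-1) = -6. With overall charge -4, Co is in the +2 oxidation state.
Co is in group 9, so Co²⁺ is d⁷ (9 − 2 = 7).
Configuration: t₂g⁶ eg¹.
The orbital stabilization is -1.8Δ_oct = -1.8 × 24300 = -43740 cm⁻¹.
High-spin d⁷ would be t₂g⁵ eg² with 2 pairs; low-spin has 3, so 1 excess pair costs +1P = +15600 cm⁻¹.
Net CFSE = -43740 + 15600 = -28140 cm⁻¹.

-28140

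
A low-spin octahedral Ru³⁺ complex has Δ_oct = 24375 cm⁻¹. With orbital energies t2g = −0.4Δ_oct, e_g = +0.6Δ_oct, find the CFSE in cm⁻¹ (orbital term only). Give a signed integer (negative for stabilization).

-48750

Ru³⁺: group 8, so d-count = 8 − 3 = 5.
Electron filling gives t2g^5 e_g^0.
The orbital stabilization is -2.0Δ_oct = -2.0 × 24375 = -48750 cm⁻¹.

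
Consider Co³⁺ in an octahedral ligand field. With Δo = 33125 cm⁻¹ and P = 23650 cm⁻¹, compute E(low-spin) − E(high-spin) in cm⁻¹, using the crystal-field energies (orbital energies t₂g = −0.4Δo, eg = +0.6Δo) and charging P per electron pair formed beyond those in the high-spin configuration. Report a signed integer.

-18950

Co³⁺: group 9, so d-count = 9 − 3 = 6.
High-spin: t₂g⁴ eg², CFSE = -0.4Δo = -13250 cm⁻¹.
Low-spin t₂g⁶ eg⁰ gives -2.4Δo = -79500 cm⁻¹, but forming 2 extra pairs costs 2P = 47300 cm⁻¹, so E(LS) = -79500 + 47300 = -32200 cm⁻¹.
The difference is -32200 − (-13250) = -18950 cm⁻¹, so low-spin lies lower.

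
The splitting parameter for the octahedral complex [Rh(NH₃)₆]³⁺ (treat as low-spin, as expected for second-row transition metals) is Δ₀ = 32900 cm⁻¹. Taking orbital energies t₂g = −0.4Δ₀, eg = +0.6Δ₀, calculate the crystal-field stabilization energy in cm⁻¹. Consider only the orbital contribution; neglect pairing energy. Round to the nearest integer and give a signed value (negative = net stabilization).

-78960

NH₃ is neutral, so the +3 overall charge sits on Rh: oxidation state +3.
Rh is in group 9, so Rh³⁺ is d⁶ (9 − 3 = 6).
Configuration: t₂g⁶ eg⁰.
The orbital stabilization is -2.4Δ₀ = -2.4 × 32900 = -78960 cm⁻¹.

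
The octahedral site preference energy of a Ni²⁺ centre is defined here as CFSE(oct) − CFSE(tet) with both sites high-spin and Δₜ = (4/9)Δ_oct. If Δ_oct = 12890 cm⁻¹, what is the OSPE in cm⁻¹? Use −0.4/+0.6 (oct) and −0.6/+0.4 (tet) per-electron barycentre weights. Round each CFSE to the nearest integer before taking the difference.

Ni is in group 10, so Ni²⁺ is d⁸ (10 − 2 = 8).
Octahedral high-spin t₂g⁶ eg²: CFSE = -1.2 × 12890 = -15468 cm⁻¹.
Tetrahedral e⁴ t₂⁴ gives -0.8Δₜ = -0.8 × (4/9) × 12890 = -4583 cm⁻¹.
OSPE = CFSE(oct) − CFSE(tet) = -15468 − (-4583) = -10885 cm⁻¹.

-10885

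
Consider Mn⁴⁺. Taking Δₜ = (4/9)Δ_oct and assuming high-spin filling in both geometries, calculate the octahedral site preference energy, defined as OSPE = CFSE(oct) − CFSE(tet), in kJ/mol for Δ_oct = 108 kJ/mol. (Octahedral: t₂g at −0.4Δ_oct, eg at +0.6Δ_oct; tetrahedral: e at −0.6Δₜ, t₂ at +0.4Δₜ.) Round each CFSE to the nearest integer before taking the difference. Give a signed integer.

-92

Group 7 minus oxidation state +4 gives a d³ configuration for Mn⁴⁺.
Octahedral high-spin t₂g³ eg⁰: CFSE = -1.2 × 108 = -130 kJ/mol.
Tetrahedral: e² t₂¹, CFSE = 2(−0.6) + 1(+0.4) = -0.8Δₜ = -0.8 × (4/9) × 108 = -38 kJ/mol.
OSPE = -130 − (-38) = -92 kJ/mol.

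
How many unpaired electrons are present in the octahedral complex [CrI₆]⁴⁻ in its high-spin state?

4

Each I⁻ contributes -1; 6 × (-1) = -6. With overall charge -4, Cr is in the +2 oxidation state.
Cr sits in group 6; removing 2 electrons leaves Cr²⁺ with 6 − 2 = 4 d electrons.
Configuration: t2g^3 e_g^1, giving 4 unpaired electrons.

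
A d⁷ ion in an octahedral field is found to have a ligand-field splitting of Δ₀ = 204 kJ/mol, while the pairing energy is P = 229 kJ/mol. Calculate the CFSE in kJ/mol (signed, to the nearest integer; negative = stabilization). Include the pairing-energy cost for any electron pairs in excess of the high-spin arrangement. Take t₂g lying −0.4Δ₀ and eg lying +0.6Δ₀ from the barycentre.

Since Δ₀ = 204 kJ/mol < P = 229 kJ/mol, the complex adopts the high-spin configuration.
That gives t₂g⁵ eg².
Orbital CFSE = -0.8Δ₀ = -0.8 × 204 = -163 kJ/mol.
High-spin has no excess pairs, so no pairing correction applies.

-163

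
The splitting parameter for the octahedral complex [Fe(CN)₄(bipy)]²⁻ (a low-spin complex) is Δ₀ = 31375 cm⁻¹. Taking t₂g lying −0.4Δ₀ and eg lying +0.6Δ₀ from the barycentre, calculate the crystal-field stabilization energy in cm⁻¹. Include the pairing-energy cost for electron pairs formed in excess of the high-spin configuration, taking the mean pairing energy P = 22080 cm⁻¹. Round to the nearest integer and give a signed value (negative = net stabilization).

Ligand charges: 4×(-1) from CN⁻ and 1×(+0) from bipy sum to -4; with overall charge -2, Fe is +2.
Fe sits in group 8; removing 2 electrons leaves Fe²⁺ with 8 − 2 = 6 d electrons.
Electron filling gives t₂g⁶ eg⁰.
Orbital CFSE = 6(-0.4) + 0(0.6) = -2.4Δ₀ = -2.4 × 31375 = -75300 cm⁻¹.
High-spin d⁶ would be t₂g⁴ eg² with 1 pair; low-spin has 3, so 2 excess pairs cost +2P = +44160 cm⁻¹.
Overall CFSE = -75300 + 44160 = -31140 cm⁻¹.

-31140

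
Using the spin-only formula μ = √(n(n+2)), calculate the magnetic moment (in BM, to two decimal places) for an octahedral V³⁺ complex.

2.83 BM

Group 5 minus oxidation state +3 gives a d² configuration for V³⁺.
Configuration: t2g^2 e_g^0 → 2 unpaired electrons.
μ(spin-only) = √[2(2+2)] = √8 ≈ 2.83 BM.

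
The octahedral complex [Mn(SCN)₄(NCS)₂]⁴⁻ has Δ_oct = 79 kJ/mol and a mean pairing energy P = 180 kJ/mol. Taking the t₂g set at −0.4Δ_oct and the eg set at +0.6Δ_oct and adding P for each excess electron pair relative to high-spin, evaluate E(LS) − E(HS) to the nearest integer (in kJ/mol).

Ligand charges: 4×(-1) from SCN⁻ and 2×(-1) from NCS⁻ sum to -6; with overall charge -4, Mn is +2.
Group 7 minus oxidation state +2 gives a d⁵ configuration for Mn²⁺.
In the high-spin limit (t₂g³ eg²) the orbital term is 0.0Δ_oct = 0 kJ/mol, with no excess pairing.
Low-spin t₂g⁵ eg⁰ gives -2.0Δ_oct = -158 kJ/mol, but forming 2 extra pairs costs 2P = 360 kJ/mol, so E(LS) = -158 + 360 = 202 kJ/mol.
The difference is 202 − (0) = 202 kJ/mol, so high-spin lies lower.

202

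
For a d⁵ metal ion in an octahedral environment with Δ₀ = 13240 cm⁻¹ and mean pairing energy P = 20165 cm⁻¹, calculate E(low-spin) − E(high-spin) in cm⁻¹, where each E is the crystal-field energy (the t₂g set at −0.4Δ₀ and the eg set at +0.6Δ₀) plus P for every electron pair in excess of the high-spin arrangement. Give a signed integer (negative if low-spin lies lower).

High-spin d⁵ fills as t₂g³ eg² with CFSE 3(−0.4) + 2(+0.6) = 0.0Δ₀ = 0 cm⁻¹.
For low-spin the configuration is t₂g⁵ eg⁰: orbital energy -2.0 × 13240 = -26480 cm⁻¹, and 2 additional pairs relative to high-spin add 40330 cm⁻¹, giving 13850 cm⁻¹.
The difference is 13850 − (0) = 13850 cm⁻¹, so high-spin lies lower.

13850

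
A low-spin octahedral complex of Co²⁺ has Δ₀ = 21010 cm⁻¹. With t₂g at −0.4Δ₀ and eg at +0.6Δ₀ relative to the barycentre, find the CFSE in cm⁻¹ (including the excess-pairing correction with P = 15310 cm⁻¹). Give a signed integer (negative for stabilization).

-22508

Co sits in group 9; removing 2 electrons leaves Co²⁺ with 9 − 2 = 7 d electrons.
The d⁷ electrons fill as t₂g⁶ eg¹.
Orbital CFSE = 6(-0.4) + 1(0.6) = -1.8Δ₀ = -1.8 × 21010 = -37818 cm⁻¹.
Pairing penalty: 3 pairs vs 2 in the high-spin reference → 1 extra × P = 15310 cm⁻¹.
Combining: -37818 + 15310 = -22508 cm⁻¹.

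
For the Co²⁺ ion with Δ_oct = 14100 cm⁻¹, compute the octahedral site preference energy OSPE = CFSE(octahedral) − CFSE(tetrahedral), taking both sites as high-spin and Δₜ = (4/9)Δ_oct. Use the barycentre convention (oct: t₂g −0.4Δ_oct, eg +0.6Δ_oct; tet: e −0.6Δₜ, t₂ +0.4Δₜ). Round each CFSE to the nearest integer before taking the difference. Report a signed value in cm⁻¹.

Co²⁺: group 9, so d-count = 9 − 2 = 7.
Octahedral high-spin t₂g⁵ eg²: CFSE = -0.8 × 14100 = -11280 cm⁻¹.
In a tetrahedral site the filling is e⁴ t₂³: CFSE(tet) = -1.2Δₜ = -1.2 × (4/9)(14100) = -7520 cm⁻¹.
Subtracting, OSPE = -11280 − (-7520) = -3760 cm⁻¹.

-3760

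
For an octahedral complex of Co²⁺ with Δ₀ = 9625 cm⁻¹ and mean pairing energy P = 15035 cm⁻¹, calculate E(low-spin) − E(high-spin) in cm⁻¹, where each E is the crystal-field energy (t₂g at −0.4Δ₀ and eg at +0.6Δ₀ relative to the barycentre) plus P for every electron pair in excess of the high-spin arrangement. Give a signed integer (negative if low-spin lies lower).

Co sits in group 9; removing 2 electrons leaves Co²⁺ with 9 − 2 = 7 d electrons.
In the high-spin limit (t₂g⁵ eg²) the orbital term is -0.8Δ₀ = -7700 cm⁻¹, with no excess pairing.
Low-spin t₂g⁶ eg¹ gives -1.8Δ₀ = -17325 cm⁻¹, but forming 1 extra pair costs 1P = 15035 cm⁻¹, so E(LS) = -17325 + 15035 = -2290 cm⁻¹.
The difference is -2290 − (-7700) = 5410 cm⁻¹, so high-spin lies lower.

5410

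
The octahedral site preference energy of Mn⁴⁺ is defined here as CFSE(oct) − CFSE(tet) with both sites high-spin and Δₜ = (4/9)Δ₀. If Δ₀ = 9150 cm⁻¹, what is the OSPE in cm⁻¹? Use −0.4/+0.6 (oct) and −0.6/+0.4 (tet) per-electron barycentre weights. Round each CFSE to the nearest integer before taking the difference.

-7727

Group 7 minus oxidation state +4 gives a d³ configuration for Mn⁴⁺.
Octahedral high-spin t₂g³ eg⁰: CFSE = -1.2 × 9150 = -10980 cm⁻¹.
Tetrahedral e² t₂¹ gives -0.8Δₜ = -0.8 × (4/9) × 9150 = -3253 cm⁻¹.
Subtracting, OSPE = -10980 − (-3253) = -7727 cm⁻¹.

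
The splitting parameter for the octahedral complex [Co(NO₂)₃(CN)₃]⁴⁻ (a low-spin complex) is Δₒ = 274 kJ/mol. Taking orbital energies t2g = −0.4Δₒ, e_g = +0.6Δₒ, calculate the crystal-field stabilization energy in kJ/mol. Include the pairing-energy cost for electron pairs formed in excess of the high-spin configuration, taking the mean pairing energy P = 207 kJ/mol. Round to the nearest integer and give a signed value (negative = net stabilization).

-286

Ligand charges: 3×(-1) from NO₂⁻ and 3×(-1) from CN⁻ sum to -6; with overall charge -4, Co is +2.
Co²⁺: group 9, so d-count = 9 − 2 = 7.
Electron filling gives t2g^6 e_g^1.
Orbital CFSE = 6(-0.4) + 1(0.6) = -1.8Δₒ = -1.8 × 274 = -493 kJ/mol.
Relative to high-spin t2g^5 e_g^2 (2 paired), the low-spin configuration has 1 additional pair, contributing +1 × 207 = +207 kJ/mol.
Net CFSE = -493 + 207 = -286 kJ/mol.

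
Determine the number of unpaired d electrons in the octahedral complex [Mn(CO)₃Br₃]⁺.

Ligand charges: 3×(+0) from CO and 3×(-1) from Br⁻ sum to -3; with overall charge +1, Mn is +4.
Mn sits in group 7; removing 4 electrons leaves Mn⁴⁺ with 7 − 4 = 3 d electrons.
Configuration: t2g^3 e_g^0, giving 3 unpaired electrons.

3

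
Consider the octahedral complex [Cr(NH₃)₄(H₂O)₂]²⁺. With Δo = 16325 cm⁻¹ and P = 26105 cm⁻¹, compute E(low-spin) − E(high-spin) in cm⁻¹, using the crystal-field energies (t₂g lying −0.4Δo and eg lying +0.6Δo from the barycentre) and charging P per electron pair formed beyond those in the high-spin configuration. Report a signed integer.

9780

Ligand charges: 4×(+0) from NH₃ and 2×(+0) from H₂O sum to +0; with overall charge +2, Cr is +2.
Cr sits in group 6; removing 2 electrons leaves Cr²⁺ with 6 − 2 = 4 d electrons.
In the high-spin limit (t₂g³ eg¹) the orbital term is -0.6Δo = -9795 cm⁻¹, with no excess pairing.
For low-spin the configuration is t₂g⁴ eg⁰: orbital energy -1.6 × 16325 = -26120 cm⁻¹, and 1 additional pair relative to high-spin adds 26105 cm⁻¹, giving -15 cm⁻¹.
Thus E(LS) − E(HS) = 9780 cm⁻¹.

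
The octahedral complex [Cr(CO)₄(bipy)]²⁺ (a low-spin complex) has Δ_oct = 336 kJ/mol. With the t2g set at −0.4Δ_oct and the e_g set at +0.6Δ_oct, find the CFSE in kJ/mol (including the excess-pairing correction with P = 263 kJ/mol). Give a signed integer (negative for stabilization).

Ligand charges: 4×(+0) from CO and 1×(+0) from bipy sum to +0; with overall charge +2, Cr is +2.
Cr sits in group 6; removing 2 electrons leaves Cr²⁺ with 6 − 2 = 4 d electrons.
The d⁴ electrons fill as t2g^4 e_g^0.
Orbital CFSE = 4(-0.4) + 0(0.6) = -1.6Δ_oct = -1.6 × 336 = -538 kJ/mol.
High-spin d⁴ would be t2g^3 e_g^1 with 0 pairs; low-spin has 1, so 1 excess pair costs +1P = +263 kJ/mol.
Combining: -538 + 263 = -275 kJ/mol.

-275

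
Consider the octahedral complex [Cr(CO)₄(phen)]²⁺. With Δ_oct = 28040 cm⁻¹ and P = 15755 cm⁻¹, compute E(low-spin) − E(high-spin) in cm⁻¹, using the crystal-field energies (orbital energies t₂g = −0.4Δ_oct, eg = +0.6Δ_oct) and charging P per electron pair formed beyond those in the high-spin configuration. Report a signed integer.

-12285

Ligand charges: 4×(+0) from CO and 1×(+0) from phen sum to +0; with overall charge +2, Cr is +2.
Cr²⁺: group 6, so d-count = 6 − 2 = 4.
High-spin: t₂g³ eg¹, CFSE = -0.6Δ_oct = -16824 cm⁻¹.
For low-spin the configuration is t₂g⁴ eg⁰: orbital energy -1.6 × 28040 = -44864 cm⁻¹, and 1 additional pair relative to high-spin adds 15755 cm⁻¹, giving -29109 cm⁻¹.
Thus E(LS) − E(HS) = -12285 cm⁻¹.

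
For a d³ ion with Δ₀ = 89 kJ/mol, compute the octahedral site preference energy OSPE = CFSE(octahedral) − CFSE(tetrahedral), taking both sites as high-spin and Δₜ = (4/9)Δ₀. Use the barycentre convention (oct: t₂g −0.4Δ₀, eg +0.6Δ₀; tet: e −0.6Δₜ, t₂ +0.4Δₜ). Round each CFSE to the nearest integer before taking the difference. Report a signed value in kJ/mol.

Octahedral high-spin t₂g³ eg⁰: CFSE = -1.2 × 89 = -107 kJ/mol.
Tetrahedral: e² t₂¹, CFSE = 2(−0.6) + 1(+0.4) = -0.8Δₜ = -0.8 × (4/9) × 89 = -32 kJ/mol.
Subtracting, OSPE = -107 − (-32) = -75 kJ/mol.

-75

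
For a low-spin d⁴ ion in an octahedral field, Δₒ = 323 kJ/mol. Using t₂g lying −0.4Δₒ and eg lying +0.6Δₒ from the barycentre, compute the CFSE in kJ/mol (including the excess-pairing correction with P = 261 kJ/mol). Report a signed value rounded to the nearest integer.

-256

Configuration: t₂g⁴ eg⁰.
Orbital CFSE = 4(-0.4) + 0(0.6) = -1.6Δₒ = -1.6 × 323 = -517 kJ/mol.
High-spin d⁴ would be t₂g³ eg¹ with 0 pairs; low-spin has 1, so 1 excess pair costs +1P = +261 kJ/mol.
Overall CFSE = -517 + 261 = -256 kJ/mol.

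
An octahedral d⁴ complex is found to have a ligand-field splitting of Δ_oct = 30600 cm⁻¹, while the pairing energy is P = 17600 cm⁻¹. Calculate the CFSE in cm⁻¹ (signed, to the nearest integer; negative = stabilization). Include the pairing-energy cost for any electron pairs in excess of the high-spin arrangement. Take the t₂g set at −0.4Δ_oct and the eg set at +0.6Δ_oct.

Since Δ_oct = 30600 cm⁻¹ > P = 17600 cm⁻¹, the complex adopts the low-spin configuration.
Filling d⁴ accordingly: t₂g⁴ eg⁰.
Orbital CFSE = -1.6Δ_oct = -1.6 × 30600 = -48960 cm⁻¹.
Excess pairs vs high-spin: 1 − 0 = 1; pairing cost = +17600 cm⁻¹.
Net CFSE = -48960 + 17600 = -31360 cm⁻¹.

-31360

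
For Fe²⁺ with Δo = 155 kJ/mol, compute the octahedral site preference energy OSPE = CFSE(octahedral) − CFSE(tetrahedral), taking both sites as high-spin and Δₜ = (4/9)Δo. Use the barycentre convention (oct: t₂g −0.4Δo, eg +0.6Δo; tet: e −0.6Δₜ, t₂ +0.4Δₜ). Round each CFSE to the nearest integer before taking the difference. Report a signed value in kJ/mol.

-21

Fe²⁺: group 8, so d-count = 8 − 2 = 6.
Octahedral (high-spin): t2g^4 e_g^2, CFSE = 4(−0.4) + 2(+0.6) = -0.4Δo = -0.4 × 155 = -62 kJ/mol.
Tetrahedral: e^3 t2^3, CFSE = 3(−0.6) + 3(+0.4) = -0.6Δₜ = -0.6 × (4/9) × 155 = -41 kJ/mol.
OSPE = CFSE(oct) − CFSE(tet) = -62 − (-41) = -21 kJ/mol.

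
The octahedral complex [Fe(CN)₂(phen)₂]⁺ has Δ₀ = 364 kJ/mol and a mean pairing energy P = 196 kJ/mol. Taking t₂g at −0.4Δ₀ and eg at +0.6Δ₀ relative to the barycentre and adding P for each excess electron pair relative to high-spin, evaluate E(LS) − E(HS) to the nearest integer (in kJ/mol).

-336

Ligand charges: 2×(-1) from CN⁻ and 2×(+0) from phen sum to -2; with overall charge +1, Fe is +3.
Fe³⁺: group 8, so d-count = 8 − 3 = 5.
High-spin d⁵ fills as t₂g³ eg² with CFSE 3(−0.4) + 2(+0.6) = 0.0Δ₀ = 0 kJ/mol.
For low-spin the configuration is t₂g⁵ eg⁰: orbital energy -2.0 × 364 = -728 kJ/mol, and 2 additional pairs relative to high-spin add 392 kJ/mol, giving -336 kJ/mol.
E(LS) − E(HS) = -336 − (0) = -336 kJ/mol.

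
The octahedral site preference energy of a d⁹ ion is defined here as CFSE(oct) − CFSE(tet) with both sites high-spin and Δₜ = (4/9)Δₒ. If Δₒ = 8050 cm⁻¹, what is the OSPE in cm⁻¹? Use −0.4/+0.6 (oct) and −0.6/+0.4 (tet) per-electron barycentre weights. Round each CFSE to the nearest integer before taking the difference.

-3399

In an octahedral site d⁹ (HS) is t₂g⁶ eg³, giving CFSE(oct) = -0.6Δₒ = -4830 cm⁻¹.
In a tetrahedral site the filling is e⁴ t₂⁵: CFSE(tet) = -0.4Δₜ = -0.4 × (4/9)(8050) = -1431 cm⁻¹.
Subtracting, OSPE = -4830 − (-1431) = -3399 cm⁻¹.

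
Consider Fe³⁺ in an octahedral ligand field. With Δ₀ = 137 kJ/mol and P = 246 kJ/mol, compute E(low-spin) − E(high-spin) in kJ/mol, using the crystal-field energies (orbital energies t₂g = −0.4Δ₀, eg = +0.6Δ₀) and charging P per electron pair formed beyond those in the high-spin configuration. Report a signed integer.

218

Fe sits in group 8; removing 3 electrons leaves Fe³⁺ with 8 − 3 = 5 d electrons.
High-spin d⁵ fills as t₂g³ eg² with CFSE 3(−0.4) + 2(+0.6) = 0.0Δ₀ = 0 kJ/mol.
For low-spin the configuration is t₂g⁵ eg⁰: orbital energy -2.0 × 137 = -274 kJ/mol, and 2 additional pairs relative to high-spin add 492 kJ/mol, giving 218 kJ/mol.
The difference is 218 − (0) = 218 kJ/mol, so high-spin lies lower.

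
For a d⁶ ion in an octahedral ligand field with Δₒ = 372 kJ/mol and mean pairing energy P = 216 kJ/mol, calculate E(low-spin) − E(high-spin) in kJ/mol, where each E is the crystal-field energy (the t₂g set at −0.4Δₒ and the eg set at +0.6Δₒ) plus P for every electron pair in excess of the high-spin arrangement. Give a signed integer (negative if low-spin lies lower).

-312

High-spin d⁶ fills as t₂g⁴ eg² with CFSE 4(−0.4) + 2(+0.6) = -0.4Δₒ = -149 kJ/mol.
For low-spin the configuration is t₂g⁶ eg⁰: orbital energy -2.4 × 372 = -893 kJ/mol, and 2 additional pairs relative to high-spin add 432 kJ/mol, giving -461 kJ/mol.
E(LS) − E(HS) = -461 − (-149) = -312 kJ/mol.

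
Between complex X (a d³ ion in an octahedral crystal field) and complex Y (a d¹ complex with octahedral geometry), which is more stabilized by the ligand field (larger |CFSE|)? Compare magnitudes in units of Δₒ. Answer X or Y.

X

X: For octahedral d³ the high- and low-spin configurations coincide; t₂g³ eg⁰, CFSE = -1.2Δₒ.
Y: t₂g¹ eg⁰, CFSE = -0.4Δₒ.
So X has the larger |CFSE|.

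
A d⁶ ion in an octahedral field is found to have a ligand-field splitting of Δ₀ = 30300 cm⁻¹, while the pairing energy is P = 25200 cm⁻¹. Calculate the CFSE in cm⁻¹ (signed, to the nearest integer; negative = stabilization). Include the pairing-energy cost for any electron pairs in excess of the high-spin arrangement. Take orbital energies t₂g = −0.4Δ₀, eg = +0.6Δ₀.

Δ₀ > P, so pairing is preferred: the ground state is low-spin.
Configuration: t₂g⁶ eg⁰.
Orbital CFSE = -2.4Δ₀ = -2.4 × 30300 = -72720 cm⁻¹.
Excess pairs vs high-spin: 3 − 1 = 2; pairing cost = +50400 cm⁻¹.
Net CFSE = -72720 + 50400 = -22320 cm⁻¹.

-22320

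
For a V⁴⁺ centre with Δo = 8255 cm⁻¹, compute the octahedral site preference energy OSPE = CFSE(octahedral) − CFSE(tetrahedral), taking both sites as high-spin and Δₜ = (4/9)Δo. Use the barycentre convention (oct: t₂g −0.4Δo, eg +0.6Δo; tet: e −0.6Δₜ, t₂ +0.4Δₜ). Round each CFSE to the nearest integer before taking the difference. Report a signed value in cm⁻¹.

-1101

V sits in group 5; removing 4 electrons leaves V⁴⁺ with 5 − 4 = 1 d electrons.
In an octahedral site d¹ (HS) is t₂g¹ eg⁰, giving CFSE(oct) = -0.4Δo = -3302 cm⁻¹.
Tetrahedral: e¹ t₂⁰, CFSE = 1(−0.6) + 0(+0.4) = -0.6Δₜ = -0.6 × (4/9) × 8255 = -2201 cm⁻¹.
OSPE = -3302 − (-2201) = -1101 cm⁻¹.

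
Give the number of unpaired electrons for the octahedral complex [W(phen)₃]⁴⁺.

2

phen is neutral, so the +4 overall charge sits on W: oxidation state +4.
W is in group 6, so W⁴⁺ is d² (6 − 4 = 2).
For octahedral d² the high- and low-spin configurations coincide.
Configuration: t₂g² eg⁰, giving 2 unpaired electrons.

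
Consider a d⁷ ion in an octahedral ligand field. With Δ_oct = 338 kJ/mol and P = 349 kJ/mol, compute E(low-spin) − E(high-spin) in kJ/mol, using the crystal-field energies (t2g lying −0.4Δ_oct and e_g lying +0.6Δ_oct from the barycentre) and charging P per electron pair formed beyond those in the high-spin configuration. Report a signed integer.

High-spin: t2g^5 e_g^2, CFSE = -0.8Δ_oct = -270 kJ/mol.
Low-spin t2g^6 e_g^1 gives -1.8Δ_oct = -608 kJ/mol, but forming 1 extra pair costs 1P = 349 kJ/mol, so E(LS) = -608 + 349 = -259 kJ/mol.
The difference is -259 − (-270) = 11 kJ/mol, so high-spin lies lower.

11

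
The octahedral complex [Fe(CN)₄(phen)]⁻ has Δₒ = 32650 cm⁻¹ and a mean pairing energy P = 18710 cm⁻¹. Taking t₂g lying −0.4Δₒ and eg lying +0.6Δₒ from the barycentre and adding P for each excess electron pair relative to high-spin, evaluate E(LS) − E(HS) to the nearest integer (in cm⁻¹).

-27880

Ligand charges: 4×(-1) from CN⁻ and 1×(+0) from phen sum to -4; with overall charge -1, Fe is +3.
Fe is in group 8, so Fe³⁺ is d⁵ (8 − 3 = 5).
High-spin d⁵ fills as t₂g³ eg² with CFSE 3(−0.4) + 2(+0.6) = 0.0Δₒ = 0 cm⁻¹.
For low-spin the configuration is t₂g⁵ eg⁰: orbital energy -2.0 × 32650 = -65300 cm⁻¹, and 2 additional pairs relative to high-spin add 37420 cm⁻¹, giving -27880 cm⁻¹.
The difference is -27880 − (0) = -27880 cm⁻¹, so low-spin lies lower.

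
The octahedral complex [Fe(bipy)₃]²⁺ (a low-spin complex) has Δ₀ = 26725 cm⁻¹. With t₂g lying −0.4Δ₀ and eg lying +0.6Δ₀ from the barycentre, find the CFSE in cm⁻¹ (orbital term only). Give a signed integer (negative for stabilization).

bipy is neutral, so the +2 overall charge sits on Fe: oxidation state +2.
Fe is in group 8, so Fe²⁺ is d⁶ (8 − 2 = 6).
Configuration: t₂g⁶ eg⁰.
Orbital CFSE = 6(-0.4) + 0(0.6) = -2.4Δ₀ = -2.4 × 26725 = -64140 cm⁻¹.

-64140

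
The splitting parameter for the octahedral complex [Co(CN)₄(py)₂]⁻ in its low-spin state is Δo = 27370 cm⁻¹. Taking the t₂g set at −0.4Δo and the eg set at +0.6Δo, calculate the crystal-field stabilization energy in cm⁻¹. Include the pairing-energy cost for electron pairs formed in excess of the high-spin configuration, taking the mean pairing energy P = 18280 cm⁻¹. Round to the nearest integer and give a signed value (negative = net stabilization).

-29128

Ligand charges: 4×(-1) from CN⁻ and 2×(+0) from py sum to -4; with overall charge -1, Co is +3.
Co sits in group 9; removing 3 electrons leaves Co³⁺ with 9 − 3 = 6 d electrons.
Electron filling gives t₂g⁶ eg⁰.
Orbital CFSE = 6(-0.4) + 0(0.6) = -2.4Δo = -2.4 × 27370 = -65688 cm⁻¹.
Relative to high-spin t₂g⁴ eg² (1 paired), the low-spin configuration has 2 additional pairs, contributing +2 × 18280 = +36560 cm⁻¹.
Overall CFSE = -65688 + 36560 = -29128 cm⁻¹.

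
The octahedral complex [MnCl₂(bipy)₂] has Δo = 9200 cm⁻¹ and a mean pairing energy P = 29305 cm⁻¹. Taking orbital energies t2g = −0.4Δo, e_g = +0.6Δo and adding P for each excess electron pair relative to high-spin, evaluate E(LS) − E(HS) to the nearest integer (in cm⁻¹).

Ligand charges: 2×(-1) from Cl⁻ and 2×(+0) from bipy sum to -2; with overall charge +0, Mn is +2.
Mn sits in group 7; removing 2 electrons leaves Mn²⁺ with 7 − 2 = 5 d electrons.
In the high-spin limit (t2g^3 e_g^2) the orbital term is 0.0Δo = 0 cm⁻¹, with no excess pairing.
Low-spin t2g^5 e_g^0 gives -2.0Δo = -18400 cm⁻¹, but forming 2 extra pairs costs 2P = 58610 cm⁻¹, so E(LS) = -18400 + 58610 = 40210 cm⁻¹.
Thus E(LS) − E(HS) = 40210 cm⁻¹.

40210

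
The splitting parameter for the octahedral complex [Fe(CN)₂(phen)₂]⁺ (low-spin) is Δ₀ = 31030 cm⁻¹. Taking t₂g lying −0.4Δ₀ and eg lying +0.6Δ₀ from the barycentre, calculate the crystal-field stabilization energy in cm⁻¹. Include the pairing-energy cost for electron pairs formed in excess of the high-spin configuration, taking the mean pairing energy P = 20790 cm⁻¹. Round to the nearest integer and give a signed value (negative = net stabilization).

Ligand charges: 2×(-1) from CN⁻ and 2×(+0) from phen sum to -2; with overall charge +1, Fe is +3.
Fe is in group 8, so Fe³⁺ is d⁵ (8 − 3 = 5).
Configuration: t₂g⁵ eg⁰.
The orbital stabilization is -2.0Δ₀ = -2.0 × 31030 = -62060 cm⁻¹.
High-spin d⁵ would be t₂g³ eg² with 0 pairs; low-spin has 2, so 2 excess pairs cost +2P = +41580 cm⁻¹.
Overall CFSE = -62060 + 41580 = -20480 cm⁻¹.

-20480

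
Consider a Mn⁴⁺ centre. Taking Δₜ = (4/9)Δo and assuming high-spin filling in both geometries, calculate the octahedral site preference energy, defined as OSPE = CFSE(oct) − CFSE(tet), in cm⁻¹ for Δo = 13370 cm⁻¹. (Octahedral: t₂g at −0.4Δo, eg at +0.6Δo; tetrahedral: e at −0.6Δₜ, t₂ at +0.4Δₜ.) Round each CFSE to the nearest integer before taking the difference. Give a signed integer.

-11290

Mn is in group 7, so Mn⁴⁺ is d³ (7 − 4 = 3).
Octahedral high-spin t₂g³ eg⁰: CFSE = -1.2 × 13370 = -16044 cm⁻¹.
Tetrahedral e² t₂¹ gives -0.8Δₜ = -0.8 × (4/9) × 13370 = -4754 cm⁻¹.
OSPE = -16044 − (-4754) = -11290 cm⁻¹.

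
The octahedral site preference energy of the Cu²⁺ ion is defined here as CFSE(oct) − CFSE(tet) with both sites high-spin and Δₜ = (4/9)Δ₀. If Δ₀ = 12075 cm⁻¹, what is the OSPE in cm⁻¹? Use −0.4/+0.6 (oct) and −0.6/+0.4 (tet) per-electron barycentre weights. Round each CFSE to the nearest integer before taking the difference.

-5098

Cu²⁺: group 11, so d-count = 11 − 2 = 9.
Octahedral high-spin t₂g⁶ eg³: CFSE = -0.6 × 12075 = -7245 cm⁻¹.
In a tetrahedral site the filling is e⁴ t₂⁵: CFSE(tet) = -0.4Δₜ = -0.4 × (4/9)(12075) = -2147 cm⁻¹.
OSPE = -7245 − (-2147) = -5098 cm⁻¹.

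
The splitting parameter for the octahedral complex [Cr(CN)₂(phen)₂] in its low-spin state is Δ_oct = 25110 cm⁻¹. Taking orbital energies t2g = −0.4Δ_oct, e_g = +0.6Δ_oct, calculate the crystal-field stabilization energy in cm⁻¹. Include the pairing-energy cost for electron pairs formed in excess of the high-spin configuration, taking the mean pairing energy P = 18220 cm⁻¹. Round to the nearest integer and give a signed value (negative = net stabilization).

-21956

Ligand charges: 2×(-1) from CN⁻ and 2×(+0) from phen sum to -2; with overall charge +0, Cr is +2.
Group 6 minus oxidation state +2 gives a d⁴ configuration for Cr²⁺.
Configuration: t2g^4 e_g^0.
The orbital stabilization is -1.6Δ_oct = -1.6 × 25110 = -40176 cm⁻¹.
Relative to high-spin t2g^3 e_g^1 (0 paired), the low-spin configuration has 1 additional pair, contributing +1 × 18220 = +18220 cm⁻¹.
Net CFSE = -40176 + 18220 = -21956 cm⁻¹.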